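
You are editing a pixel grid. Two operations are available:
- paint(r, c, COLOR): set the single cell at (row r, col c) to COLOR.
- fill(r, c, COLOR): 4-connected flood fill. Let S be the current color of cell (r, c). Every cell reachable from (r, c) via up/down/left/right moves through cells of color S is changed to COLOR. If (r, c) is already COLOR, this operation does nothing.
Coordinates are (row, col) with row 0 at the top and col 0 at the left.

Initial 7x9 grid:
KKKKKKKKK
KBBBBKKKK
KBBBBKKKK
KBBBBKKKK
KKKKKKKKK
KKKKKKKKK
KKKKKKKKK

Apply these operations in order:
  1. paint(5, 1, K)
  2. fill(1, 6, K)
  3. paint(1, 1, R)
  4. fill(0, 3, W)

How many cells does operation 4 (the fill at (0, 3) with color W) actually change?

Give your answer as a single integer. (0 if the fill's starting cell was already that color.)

After op 1 paint(5,1,K):
KKKKKKKKK
KBBBBKKKK
KBBBBKKKK
KBBBBKKKK
KKKKKKKKK
KKKKKKKKK
KKKKKKKKK
After op 2 fill(1,6,K) [0 cells changed]:
KKKKKKKKK
KBBBBKKKK
KBBBBKKKK
KBBBBKKKK
KKKKKKKKK
KKKKKKKKK
KKKKKKKKK
After op 3 paint(1,1,R):
KKKKKKKKK
KRBBBKKKK
KBBBBKKKK
KBBBBKKKK
KKKKKKKKK
KKKKKKKKK
KKKKKKKKK
After op 4 fill(0,3,W) [51 cells changed]:
WWWWWWWWW
WRBBBWWWW
WBBBBWWWW
WBBBBWWWW
WWWWWWWWW
WWWWWWWWW
WWWWWWWWW

Answer: 51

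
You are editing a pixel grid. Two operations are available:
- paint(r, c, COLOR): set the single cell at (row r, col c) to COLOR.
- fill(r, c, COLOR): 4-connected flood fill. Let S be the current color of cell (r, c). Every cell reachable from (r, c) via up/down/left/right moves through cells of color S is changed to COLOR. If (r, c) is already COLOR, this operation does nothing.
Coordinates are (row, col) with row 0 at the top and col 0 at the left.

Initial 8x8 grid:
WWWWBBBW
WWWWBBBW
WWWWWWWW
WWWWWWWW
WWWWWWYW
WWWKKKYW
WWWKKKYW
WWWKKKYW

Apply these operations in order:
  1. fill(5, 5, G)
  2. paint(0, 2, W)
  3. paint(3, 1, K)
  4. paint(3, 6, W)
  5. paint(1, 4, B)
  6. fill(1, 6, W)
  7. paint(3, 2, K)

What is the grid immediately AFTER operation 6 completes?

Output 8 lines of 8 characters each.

Answer: WWWWWWWW
WWWWWWWW
WWWWWWWW
WKWWWWWW
WWWWWWYW
WWWGGGYW
WWWGGGYW
WWWGGGYW

Derivation:
After op 1 fill(5,5,G) [9 cells changed]:
WWWWBBBW
WWWWBBBW
WWWWWWWW
WWWWWWWW
WWWWWWYW
WWWGGGYW
WWWGGGYW
WWWGGGYW
After op 2 paint(0,2,W):
WWWWBBBW
WWWWBBBW
WWWWWWWW
WWWWWWWW
WWWWWWYW
WWWGGGYW
WWWGGGYW
WWWGGGYW
After op 3 paint(3,1,K):
WWWWBBBW
WWWWBBBW
WWWWWWWW
WKWWWWWW
WWWWWWYW
WWWGGGYW
WWWGGGYW
WWWGGGYW
After op 4 paint(3,6,W):
WWWWBBBW
WWWWBBBW
WWWWWWWW
WKWWWWWW
WWWWWWYW
WWWGGGYW
WWWGGGYW
WWWGGGYW
After op 5 paint(1,4,B):
WWWWBBBW
WWWWBBBW
WWWWWWWW
WKWWWWWW
WWWWWWYW
WWWGGGYW
WWWGGGYW
WWWGGGYW
After op 6 fill(1,6,W) [6 cells changed]:
WWWWWWWW
WWWWWWWW
WWWWWWWW
WKWWWWWW
WWWWWWYW
WWWGGGYW
WWWGGGYW
WWWGGGYW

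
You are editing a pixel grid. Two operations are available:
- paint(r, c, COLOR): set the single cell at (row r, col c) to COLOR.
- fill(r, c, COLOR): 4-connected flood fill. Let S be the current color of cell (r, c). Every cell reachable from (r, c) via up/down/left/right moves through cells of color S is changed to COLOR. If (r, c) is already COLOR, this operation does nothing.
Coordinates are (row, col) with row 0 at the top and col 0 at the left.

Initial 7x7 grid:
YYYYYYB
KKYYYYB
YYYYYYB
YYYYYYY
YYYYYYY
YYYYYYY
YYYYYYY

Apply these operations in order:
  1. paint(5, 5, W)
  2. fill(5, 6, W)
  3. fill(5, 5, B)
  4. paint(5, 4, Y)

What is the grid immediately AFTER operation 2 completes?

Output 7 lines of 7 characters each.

After op 1 paint(5,5,W):
YYYYYYB
KKYYYYB
YYYYYYB
YYYYYYY
YYYYYYY
YYYYYWY
YYYYYYY
After op 2 fill(5,6,W) [43 cells changed]:
WWWWWWB
KKWWWWB
WWWWWWB
WWWWWWW
WWWWWWW
WWWWWWW
WWWWWWW

Answer: WWWWWWB
KKWWWWB
WWWWWWB
WWWWWWW
WWWWWWW
WWWWWWW
WWWWWWW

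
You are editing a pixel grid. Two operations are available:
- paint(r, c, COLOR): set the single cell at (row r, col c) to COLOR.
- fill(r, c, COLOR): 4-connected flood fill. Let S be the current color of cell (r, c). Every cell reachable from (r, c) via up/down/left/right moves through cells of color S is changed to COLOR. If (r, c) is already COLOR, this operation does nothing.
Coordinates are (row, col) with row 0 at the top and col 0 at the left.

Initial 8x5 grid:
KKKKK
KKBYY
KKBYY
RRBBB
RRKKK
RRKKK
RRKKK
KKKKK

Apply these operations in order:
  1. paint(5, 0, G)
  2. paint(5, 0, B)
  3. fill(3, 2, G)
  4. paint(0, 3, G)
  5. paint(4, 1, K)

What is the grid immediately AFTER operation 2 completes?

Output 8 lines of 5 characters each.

After op 1 paint(5,0,G):
KKKKK
KKBYY
KKBYY
RRBBB
RRKKK
GRKKK
RRKKK
KKKKK
After op 2 paint(5,0,B):
KKKKK
KKBYY
KKBYY
RRBBB
RRKKK
BRKKK
RRKKK
KKKKK

Answer: KKKKK
KKBYY
KKBYY
RRBBB
RRKKK
BRKKK
RRKKK
KKKKK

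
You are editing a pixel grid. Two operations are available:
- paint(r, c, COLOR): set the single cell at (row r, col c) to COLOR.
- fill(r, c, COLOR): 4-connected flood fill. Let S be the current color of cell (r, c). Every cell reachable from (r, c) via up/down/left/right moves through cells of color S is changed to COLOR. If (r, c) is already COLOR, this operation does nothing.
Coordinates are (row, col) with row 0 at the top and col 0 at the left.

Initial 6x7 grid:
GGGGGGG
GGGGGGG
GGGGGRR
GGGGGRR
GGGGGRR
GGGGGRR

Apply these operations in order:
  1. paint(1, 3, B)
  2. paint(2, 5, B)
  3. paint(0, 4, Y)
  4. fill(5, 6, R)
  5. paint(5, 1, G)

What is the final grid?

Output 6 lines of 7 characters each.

After op 1 paint(1,3,B):
GGGGGGG
GGGBGGG
GGGGGRR
GGGGGRR
GGGGGRR
GGGGGRR
After op 2 paint(2,5,B):
GGGGGGG
GGGBGGG
GGGGGBR
GGGGGRR
GGGGGRR
GGGGGRR
After op 3 paint(0,4,Y):
GGGGYGG
GGGBGGG
GGGGGBR
GGGGGRR
GGGGGRR
GGGGGRR
After op 4 fill(5,6,R) [0 cells changed]:
GGGGYGG
GGGBGGG
GGGGGBR
GGGGGRR
GGGGGRR
GGGGGRR
After op 5 paint(5,1,G):
GGGGYGG
GGGBGGG
GGGGGBR
GGGGGRR
GGGGGRR
GGGGGRR

Answer: GGGGYGG
GGGBGGG
GGGGGBR
GGGGGRR
GGGGGRR
GGGGGRR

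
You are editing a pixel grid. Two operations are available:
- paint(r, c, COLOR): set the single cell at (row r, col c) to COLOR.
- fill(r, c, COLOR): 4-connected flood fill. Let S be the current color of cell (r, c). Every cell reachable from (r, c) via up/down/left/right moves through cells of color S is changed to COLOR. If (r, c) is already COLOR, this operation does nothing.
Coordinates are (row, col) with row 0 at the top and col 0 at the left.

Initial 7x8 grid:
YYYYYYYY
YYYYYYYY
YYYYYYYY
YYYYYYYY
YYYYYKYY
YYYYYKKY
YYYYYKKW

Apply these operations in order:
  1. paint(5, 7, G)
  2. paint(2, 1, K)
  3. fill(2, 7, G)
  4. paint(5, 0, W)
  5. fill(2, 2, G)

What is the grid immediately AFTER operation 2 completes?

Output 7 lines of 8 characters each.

Answer: YYYYYYYY
YYYYYYYY
YKYYYYYY
YYYYYYYY
YYYYYKYY
YYYYYKKG
YYYYYKKW

Derivation:
After op 1 paint(5,7,G):
YYYYYYYY
YYYYYYYY
YYYYYYYY
YYYYYYYY
YYYYYKYY
YYYYYKKG
YYYYYKKW
After op 2 paint(2,1,K):
YYYYYYYY
YYYYYYYY
YKYYYYYY
YYYYYYYY
YYYYYKYY
YYYYYKKG
YYYYYKKW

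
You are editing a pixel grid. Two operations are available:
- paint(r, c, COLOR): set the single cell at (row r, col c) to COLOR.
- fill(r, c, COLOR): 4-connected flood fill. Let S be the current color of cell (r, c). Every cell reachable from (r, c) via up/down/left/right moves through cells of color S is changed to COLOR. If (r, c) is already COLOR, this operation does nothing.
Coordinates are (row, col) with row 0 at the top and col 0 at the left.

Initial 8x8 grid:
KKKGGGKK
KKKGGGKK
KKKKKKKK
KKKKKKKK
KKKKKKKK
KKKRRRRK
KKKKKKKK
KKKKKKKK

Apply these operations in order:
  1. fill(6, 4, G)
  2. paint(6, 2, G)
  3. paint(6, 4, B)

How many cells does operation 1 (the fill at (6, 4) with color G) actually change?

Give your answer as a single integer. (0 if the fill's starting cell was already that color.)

After op 1 fill(6,4,G) [54 cells changed]:
GGGGGGGG
GGGGGGGG
GGGGGGGG
GGGGGGGG
GGGGGGGG
GGGRRRRG
GGGGGGGG
GGGGGGGG

Answer: 54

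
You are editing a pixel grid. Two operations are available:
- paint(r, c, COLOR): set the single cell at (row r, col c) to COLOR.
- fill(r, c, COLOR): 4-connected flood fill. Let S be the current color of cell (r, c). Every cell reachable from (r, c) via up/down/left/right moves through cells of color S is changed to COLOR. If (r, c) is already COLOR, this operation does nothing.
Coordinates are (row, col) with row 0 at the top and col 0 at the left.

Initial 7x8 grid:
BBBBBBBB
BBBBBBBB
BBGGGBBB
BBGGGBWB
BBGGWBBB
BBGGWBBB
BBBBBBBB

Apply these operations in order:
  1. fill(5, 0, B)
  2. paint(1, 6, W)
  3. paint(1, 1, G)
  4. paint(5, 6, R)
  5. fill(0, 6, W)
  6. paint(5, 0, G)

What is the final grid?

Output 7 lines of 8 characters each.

After op 1 fill(5,0,B) [0 cells changed]:
BBBBBBBB
BBBBBBBB
BBGGGBBB
BBGGGBWB
BBGGWBBB
BBGGWBBB
BBBBBBBB
After op 2 paint(1,6,W):
BBBBBBBB
BBBBBBWB
BBGGGBBB
BBGGGBWB
BBGGWBBB
BBGGWBBB
BBBBBBBB
After op 3 paint(1,1,G):
BBBBBBBB
BGBBBBWB
BBGGGBBB
BBGGGBWB
BBGGWBBB
BBGGWBBB
BBBBBBBB
After op 4 paint(5,6,R):
BBBBBBBB
BGBBBBWB
BBGGGBBB
BBGGGBWB
BBGGWBBB
BBGGWBRB
BBBBBBBB
After op 5 fill(0,6,W) [40 cells changed]:
WWWWWWWW
WGWWWWWW
WWGGGWWW
WWGGGWWW
WWGGWWWW
WWGGWWRW
WWWWWWWW
After op 6 paint(5,0,G):
WWWWWWWW
WGWWWWWW
WWGGGWWW
WWGGGWWW
WWGGWWWW
GWGGWWRW
WWWWWWWW

Answer: WWWWWWWW
WGWWWWWW
WWGGGWWW
WWGGGWWW
WWGGWWWW
GWGGWWRW
WWWWWWWW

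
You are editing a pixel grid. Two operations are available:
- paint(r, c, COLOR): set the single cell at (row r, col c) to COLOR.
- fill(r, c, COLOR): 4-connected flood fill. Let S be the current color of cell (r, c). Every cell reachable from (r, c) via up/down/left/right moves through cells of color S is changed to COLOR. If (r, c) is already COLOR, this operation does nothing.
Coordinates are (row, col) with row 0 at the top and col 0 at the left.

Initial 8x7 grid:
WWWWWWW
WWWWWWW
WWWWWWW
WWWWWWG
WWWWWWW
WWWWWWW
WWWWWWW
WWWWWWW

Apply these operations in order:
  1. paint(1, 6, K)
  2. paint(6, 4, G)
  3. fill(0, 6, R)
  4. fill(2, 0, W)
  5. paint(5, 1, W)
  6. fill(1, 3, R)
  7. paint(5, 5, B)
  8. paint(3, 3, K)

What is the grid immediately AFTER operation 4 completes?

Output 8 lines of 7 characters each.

After op 1 paint(1,6,K):
WWWWWWW
WWWWWWK
WWWWWWW
WWWWWWG
WWWWWWW
WWWWWWW
WWWWWWW
WWWWWWW
After op 2 paint(6,4,G):
WWWWWWW
WWWWWWK
WWWWWWW
WWWWWWG
WWWWWWW
WWWWWWW
WWWWGWW
WWWWWWW
After op 3 fill(0,6,R) [53 cells changed]:
RRRRRRR
RRRRRRK
RRRRRRR
RRRRRRG
RRRRRRR
RRRRRRR
RRRRGRR
RRRRRRR
After op 4 fill(2,0,W) [53 cells changed]:
WWWWWWW
WWWWWWK
WWWWWWW
WWWWWWG
WWWWWWW
WWWWWWW
WWWWGWW
WWWWWWW

Answer: WWWWWWW
WWWWWWK
WWWWWWW
WWWWWWG
WWWWWWW
WWWWWWW
WWWWGWW
WWWWWWW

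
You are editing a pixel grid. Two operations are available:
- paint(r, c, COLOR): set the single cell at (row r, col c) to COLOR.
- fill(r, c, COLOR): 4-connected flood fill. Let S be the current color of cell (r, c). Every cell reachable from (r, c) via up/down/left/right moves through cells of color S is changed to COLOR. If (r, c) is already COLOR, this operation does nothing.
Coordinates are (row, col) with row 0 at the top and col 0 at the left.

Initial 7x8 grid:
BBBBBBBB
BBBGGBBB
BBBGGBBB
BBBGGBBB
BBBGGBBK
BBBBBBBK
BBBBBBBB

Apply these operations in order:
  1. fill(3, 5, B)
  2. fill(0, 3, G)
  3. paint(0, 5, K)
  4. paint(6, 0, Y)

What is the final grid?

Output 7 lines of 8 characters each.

After op 1 fill(3,5,B) [0 cells changed]:
BBBBBBBB
BBBGGBBB
BBBGGBBB
BBBGGBBB
BBBGGBBK
BBBBBBBK
BBBBBBBB
After op 2 fill(0,3,G) [46 cells changed]:
GGGGGGGG
GGGGGGGG
GGGGGGGG
GGGGGGGG
GGGGGGGK
GGGGGGGK
GGGGGGGG
After op 3 paint(0,5,K):
GGGGGKGG
GGGGGGGG
GGGGGGGG
GGGGGGGG
GGGGGGGK
GGGGGGGK
GGGGGGGG
After op 4 paint(6,0,Y):
GGGGGKGG
GGGGGGGG
GGGGGGGG
GGGGGGGG
GGGGGGGK
GGGGGGGK
YGGGGGGG

Answer: GGGGGKGG
GGGGGGGG
GGGGGGGG
GGGGGGGG
GGGGGGGK
GGGGGGGK
YGGGGGGG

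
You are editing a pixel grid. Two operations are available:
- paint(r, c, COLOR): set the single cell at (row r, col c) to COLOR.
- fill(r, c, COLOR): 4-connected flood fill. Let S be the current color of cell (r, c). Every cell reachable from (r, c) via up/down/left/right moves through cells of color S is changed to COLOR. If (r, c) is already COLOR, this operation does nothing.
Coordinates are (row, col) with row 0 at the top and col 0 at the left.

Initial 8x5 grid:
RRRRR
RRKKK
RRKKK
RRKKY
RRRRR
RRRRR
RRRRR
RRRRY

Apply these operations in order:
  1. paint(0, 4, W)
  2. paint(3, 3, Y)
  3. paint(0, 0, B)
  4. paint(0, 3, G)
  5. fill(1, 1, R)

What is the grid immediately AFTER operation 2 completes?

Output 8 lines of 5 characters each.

Answer: RRRRW
RRKKK
RRKKK
RRKYY
RRRRR
RRRRR
RRRRR
RRRRY

Derivation:
After op 1 paint(0,4,W):
RRRRW
RRKKK
RRKKK
RRKKY
RRRRR
RRRRR
RRRRR
RRRRY
After op 2 paint(3,3,Y):
RRRRW
RRKKK
RRKKK
RRKYY
RRRRR
RRRRR
RRRRR
RRRRY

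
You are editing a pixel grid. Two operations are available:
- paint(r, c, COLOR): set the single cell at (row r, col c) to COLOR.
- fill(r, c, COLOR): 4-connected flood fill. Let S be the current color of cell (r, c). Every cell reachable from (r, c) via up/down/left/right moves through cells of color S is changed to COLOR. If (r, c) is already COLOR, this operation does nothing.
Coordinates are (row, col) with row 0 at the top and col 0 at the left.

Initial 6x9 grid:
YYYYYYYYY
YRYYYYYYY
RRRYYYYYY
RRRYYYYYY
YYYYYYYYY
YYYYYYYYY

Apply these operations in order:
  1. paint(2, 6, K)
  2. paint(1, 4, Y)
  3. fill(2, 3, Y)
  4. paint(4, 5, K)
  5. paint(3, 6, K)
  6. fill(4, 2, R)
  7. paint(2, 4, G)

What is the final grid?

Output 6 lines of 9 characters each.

After op 1 paint(2,6,K):
YYYYYYYYY
YRYYYYYYY
RRRYYYKYY
RRRYYYYYY
YYYYYYYYY
YYYYYYYYY
After op 2 paint(1,4,Y):
YYYYYYYYY
YRYYYYYYY
RRRYYYKYY
RRRYYYYYY
YYYYYYYYY
YYYYYYYYY
After op 3 fill(2,3,Y) [0 cells changed]:
YYYYYYYYY
YRYYYYYYY
RRRYYYKYY
RRRYYYYYY
YYYYYYYYY
YYYYYYYYY
After op 4 paint(4,5,K):
YYYYYYYYY
YRYYYYYYY
RRRYYYKYY
RRRYYYYYY
YYYYYKYYY
YYYYYYYYY
After op 5 paint(3,6,K):
YYYYYYYYY
YRYYYYYYY
RRRYYYKYY
RRRYYYKYY
YYYYYKYYY
YYYYYYYYY
After op 6 fill(4,2,R) [44 cells changed]:
RRRRRRRRR
RRRRRRRRR
RRRRRRKRR
RRRRRRKRR
RRRRRKRRR
RRRRRRRRR
After op 7 paint(2,4,G):
RRRRRRRRR
RRRRRRRRR
RRRRGRKRR
RRRRRRKRR
RRRRRKRRR
RRRRRRRRR

Answer: RRRRRRRRR
RRRRRRRRR
RRRRGRKRR
RRRRRRKRR
RRRRRKRRR
RRRRRRRRR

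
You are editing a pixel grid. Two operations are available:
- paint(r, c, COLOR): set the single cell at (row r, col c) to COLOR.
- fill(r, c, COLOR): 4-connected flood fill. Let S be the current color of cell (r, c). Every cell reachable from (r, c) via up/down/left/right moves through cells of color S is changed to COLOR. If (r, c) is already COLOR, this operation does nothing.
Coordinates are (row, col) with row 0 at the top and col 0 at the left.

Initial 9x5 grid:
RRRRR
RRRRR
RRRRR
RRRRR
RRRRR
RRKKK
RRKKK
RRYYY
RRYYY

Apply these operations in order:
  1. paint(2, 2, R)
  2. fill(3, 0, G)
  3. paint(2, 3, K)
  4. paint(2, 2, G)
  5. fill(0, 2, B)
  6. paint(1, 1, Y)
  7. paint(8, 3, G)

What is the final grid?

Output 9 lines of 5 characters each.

After op 1 paint(2,2,R):
RRRRR
RRRRR
RRRRR
RRRRR
RRRRR
RRKKK
RRKKK
RRYYY
RRYYY
After op 2 fill(3,0,G) [33 cells changed]:
GGGGG
GGGGG
GGGGG
GGGGG
GGGGG
GGKKK
GGKKK
GGYYY
GGYYY
After op 3 paint(2,3,K):
GGGGG
GGGGG
GGGKG
GGGGG
GGGGG
GGKKK
GGKKK
GGYYY
GGYYY
After op 4 paint(2,2,G):
GGGGG
GGGGG
GGGKG
GGGGG
GGGGG
GGKKK
GGKKK
GGYYY
GGYYY
After op 5 fill(0,2,B) [32 cells changed]:
BBBBB
BBBBB
BBBKB
BBBBB
BBBBB
BBKKK
BBKKK
BBYYY
BBYYY
After op 6 paint(1,1,Y):
BBBBB
BYBBB
BBBKB
BBBBB
BBBBB
BBKKK
BBKKK
BBYYY
BBYYY
After op 7 paint(8,3,G):
BBBBB
BYBBB
BBBKB
BBBBB
BBBBB
BBKKK
BBKKK
BBYYY
BBYGY

Answer: BBBBB
BYBBB
BBBKB
BBBBB
BBBBB
BBKKK
BBKKK
BBYYY
BBYGY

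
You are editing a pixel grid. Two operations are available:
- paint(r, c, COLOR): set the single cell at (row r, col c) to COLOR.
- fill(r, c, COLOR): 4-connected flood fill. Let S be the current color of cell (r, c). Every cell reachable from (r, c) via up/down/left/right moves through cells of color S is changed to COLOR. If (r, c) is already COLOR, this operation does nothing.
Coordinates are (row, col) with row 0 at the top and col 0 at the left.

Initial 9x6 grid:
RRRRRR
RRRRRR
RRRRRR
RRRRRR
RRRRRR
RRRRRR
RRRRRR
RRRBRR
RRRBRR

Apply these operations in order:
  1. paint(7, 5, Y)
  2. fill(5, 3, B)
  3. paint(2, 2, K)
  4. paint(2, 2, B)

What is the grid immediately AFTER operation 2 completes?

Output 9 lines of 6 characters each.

Answer: BBBBBB
BBBBBB
BBBBBB
BBBBBB
BBBBBB
BBBBBB
BBBBBB
BBBBBY
BBBBBB

Derivation:
After op 1 paint(7,5,Y):
RRRRRR
RRRRRR
RRRRRR
RRRRRR
RRRRRR
RRRRRR
RRRRRR
RRRBRY
RRRBRR
After op 2 fill(5,3,B) [51 cells changed]:
BBBBBB
BBBBBB
BBBBBB
BBBBBB
BBBBBB
BBBBBB
BBBBBB
BBBBBY
BBBBBB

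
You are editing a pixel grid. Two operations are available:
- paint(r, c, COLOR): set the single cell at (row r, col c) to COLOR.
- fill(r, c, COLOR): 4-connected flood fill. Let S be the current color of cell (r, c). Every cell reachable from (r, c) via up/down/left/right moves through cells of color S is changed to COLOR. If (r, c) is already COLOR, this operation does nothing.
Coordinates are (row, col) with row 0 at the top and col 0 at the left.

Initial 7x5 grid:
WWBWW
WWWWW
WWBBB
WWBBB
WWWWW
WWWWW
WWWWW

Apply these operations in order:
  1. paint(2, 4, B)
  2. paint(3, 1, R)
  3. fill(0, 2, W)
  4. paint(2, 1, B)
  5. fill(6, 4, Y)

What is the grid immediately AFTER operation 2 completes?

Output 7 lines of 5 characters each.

After op 1 paint(2,4,B):
WWBWW
WWWWW
WWBBB
WWBBB
WWWWW
WWWWW
WWWWW
After op 2 paint(3,1,R):
WWBWW
WWWWW
WWBBB
WRBBB
WWWWW
WWWWW
WWWWW

Answer: WWBWW
WWWWW
WWBBB
WRBBB
WWWWW
WWWWW
WWWWW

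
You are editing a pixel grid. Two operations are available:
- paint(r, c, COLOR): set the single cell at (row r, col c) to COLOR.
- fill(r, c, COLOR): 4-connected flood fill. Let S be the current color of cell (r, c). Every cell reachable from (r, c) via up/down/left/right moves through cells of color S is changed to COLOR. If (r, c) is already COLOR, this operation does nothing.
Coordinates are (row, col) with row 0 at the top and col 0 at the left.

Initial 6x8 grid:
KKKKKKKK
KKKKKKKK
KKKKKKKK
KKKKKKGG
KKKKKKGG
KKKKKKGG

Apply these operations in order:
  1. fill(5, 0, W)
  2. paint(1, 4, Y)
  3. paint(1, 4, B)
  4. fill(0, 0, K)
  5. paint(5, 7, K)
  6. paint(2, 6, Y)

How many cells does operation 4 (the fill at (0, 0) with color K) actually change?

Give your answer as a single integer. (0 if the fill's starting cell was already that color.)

After op 1 fill(5,0,W) [42 cells changed]:
WWWWWWWW
WWWWWWWW
WWWWWWWW
WWWWWWGG
WWWWWWGG
WWWWWWGG
After op 2 paint(1,4,Y):
WWWWWWWW
WWWWYWWW
WWWWWWWW
WWWWWWGG
WWWWWWGG
WWWWWWGG
After op 3 paint(1,4,B):
WWWWWWWW
WWWWBWWW
WWWWWWWW
WWWWWWGG
WWWWWWGG
WWWWWWGG
After op 4 fill(0,0,K) [41 cells changed]:
KKKKKKKK
KKKKBKKK
KKKKKKKK
KKKKKKGG
KKKKKKGG
KKKKKKGG

Answer: 41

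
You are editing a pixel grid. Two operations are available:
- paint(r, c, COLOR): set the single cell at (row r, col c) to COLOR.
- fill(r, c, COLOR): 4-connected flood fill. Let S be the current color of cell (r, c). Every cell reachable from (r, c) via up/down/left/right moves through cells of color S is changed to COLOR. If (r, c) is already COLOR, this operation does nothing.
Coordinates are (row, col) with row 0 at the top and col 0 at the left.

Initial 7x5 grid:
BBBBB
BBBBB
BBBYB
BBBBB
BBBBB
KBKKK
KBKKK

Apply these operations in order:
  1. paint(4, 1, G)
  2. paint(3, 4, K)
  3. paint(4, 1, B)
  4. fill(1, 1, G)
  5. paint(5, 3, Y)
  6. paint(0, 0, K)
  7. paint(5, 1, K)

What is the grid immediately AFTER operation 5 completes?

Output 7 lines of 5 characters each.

After op 1 paint(4,1,G):
BBBBB
BBBBB
BBBYB
BBBBB
BGBBB
KBKKK
KBKKK
After op 2 paint(3,4,K):
BBBBB
BBBBB
BBBYB
BBBBK
BGBBB
KBKKK
KBKKK
After op 3 paint(4,1,B):
BBBBB
BBBBB
BBBYB
BBBBK
BBBBB
KBKKK
KBKKK
After op 4 fill(1,1,G) [25 cells changed]:
GGGGG
GGGGG
GGGYG
GGGGK
GGGGG
KGKKK
KGKKK
After op 5 paint(5,3,Y):
GGGGG
GGGGG
GGGYG
GGGGK
GGGGG
KGKYK
KGKKK

Answer: GGGGG
GGGGG
GGGYG
GGGGK
GGGGG
KGKYK
KGKKK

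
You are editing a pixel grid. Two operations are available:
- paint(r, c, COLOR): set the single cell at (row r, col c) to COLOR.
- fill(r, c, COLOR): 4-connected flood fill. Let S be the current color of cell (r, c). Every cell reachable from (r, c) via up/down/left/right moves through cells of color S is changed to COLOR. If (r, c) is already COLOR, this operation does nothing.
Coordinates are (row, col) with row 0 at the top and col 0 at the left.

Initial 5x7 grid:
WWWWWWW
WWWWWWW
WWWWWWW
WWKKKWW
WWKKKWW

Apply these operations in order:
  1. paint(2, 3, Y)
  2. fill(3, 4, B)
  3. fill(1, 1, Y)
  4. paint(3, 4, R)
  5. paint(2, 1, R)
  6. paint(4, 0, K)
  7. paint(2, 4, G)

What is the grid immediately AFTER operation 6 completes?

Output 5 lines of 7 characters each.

After op 1 paint(2,3,Y):
WWWWWWW
WWWWWWW
WWWYWWW
WWKKKWW
WWKKKWW
After op 2 fill(3,4,B) [6 cells changed]:
WWWWWWW
WWWWWWW
WWWYWWW
WWBBBWW
WWBBBWW
After op 3 fill(1,1,Y) [28 cells changed]:
YYYYYYY
YYYYYYY
YYYYYYY
YYBBBYY
YYBBBYY
After op 4 paint(3,4,R):
YYYYYYY
YYYYYYY
YYYYYYY
YYBBRYY
YYBBBYY
After op 5 paint(2,1,R):
YYYYYYY
YYYYYYY
YRYYYYY
YYBBRYY
YYBBBYY
After op 6 paint(4,0,K):
YYYYYYY
YYYYYYY
YRYYYYY
YYBBRYY
KYBBBYY

Answer: YYYYYYY
YYYYYYY
YRYYYYY
YYBBRYY
KYBBBYY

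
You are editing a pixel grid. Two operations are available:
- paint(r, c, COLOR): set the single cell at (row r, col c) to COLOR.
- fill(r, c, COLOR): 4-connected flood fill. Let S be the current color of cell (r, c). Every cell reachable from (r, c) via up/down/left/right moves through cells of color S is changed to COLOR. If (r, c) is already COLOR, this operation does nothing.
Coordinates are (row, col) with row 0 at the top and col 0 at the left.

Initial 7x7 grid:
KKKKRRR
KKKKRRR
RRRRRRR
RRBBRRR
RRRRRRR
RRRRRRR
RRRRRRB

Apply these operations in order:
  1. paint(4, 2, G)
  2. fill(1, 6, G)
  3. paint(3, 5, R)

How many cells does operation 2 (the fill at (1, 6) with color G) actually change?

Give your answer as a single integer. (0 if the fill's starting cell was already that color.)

After op 1 paint(4,2,G):
KKKKRRR
KKKKRRR
RRRRRRR
RRBBRRR
RRGRRRR
RRRRRRR
RRRRRRB
After op 2 fill(1,6,G) [37 cells changed]:
KKKKGGG
KKKKGGG
GGGGGGG
GGBBGGG
GGGGGGG
GGGGGGG
GGGGGGB

Answer: 37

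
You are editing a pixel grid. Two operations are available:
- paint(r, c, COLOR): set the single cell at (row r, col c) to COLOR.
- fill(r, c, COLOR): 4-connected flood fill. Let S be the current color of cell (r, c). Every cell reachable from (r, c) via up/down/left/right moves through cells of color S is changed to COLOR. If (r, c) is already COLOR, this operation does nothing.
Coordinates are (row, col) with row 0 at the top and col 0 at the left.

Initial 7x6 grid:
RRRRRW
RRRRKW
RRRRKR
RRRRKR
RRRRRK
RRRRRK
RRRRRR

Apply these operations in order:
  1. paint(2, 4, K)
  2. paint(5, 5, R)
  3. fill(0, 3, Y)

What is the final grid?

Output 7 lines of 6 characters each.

After op 1 paint(2,4,K):
RRRRRW
RRRRKW
RRRRKR
RRRRKR
RRRRRK
RRRRRK
RRRRRR
After op 2 paint(5,5,R):
RRRRRW
RRRRKW
RRRRKR
RRRRKR
RRRRRK
RRRRRR
RRRRRR
After op 3 fill(0,3,Y) [34 cells changed]:
YYYYYW
YYYYKW
YYYYKR
YYYYKR
YYYYYK
YYYYYY
YYYYYY

Answer: YYYYYW
YYYYKW
YYYYKR
YYYYKR
YYYYYK
YYYYYY
YYYYYY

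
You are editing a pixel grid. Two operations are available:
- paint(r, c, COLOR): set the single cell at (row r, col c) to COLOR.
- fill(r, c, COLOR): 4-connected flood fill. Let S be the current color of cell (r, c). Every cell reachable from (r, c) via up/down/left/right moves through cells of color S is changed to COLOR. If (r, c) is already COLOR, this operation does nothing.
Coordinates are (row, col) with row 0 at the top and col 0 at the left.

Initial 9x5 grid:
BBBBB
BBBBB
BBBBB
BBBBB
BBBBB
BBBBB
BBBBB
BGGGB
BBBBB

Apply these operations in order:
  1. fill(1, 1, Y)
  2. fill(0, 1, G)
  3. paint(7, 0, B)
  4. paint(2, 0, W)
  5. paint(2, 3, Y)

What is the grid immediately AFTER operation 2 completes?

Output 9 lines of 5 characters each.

After op 1 fill(1,1,Y) [42 cells changed]:
YYYYY
YYYYY
YYYYY
YYYYY
YYYYY
YYYYY
YYYYY
YGGGY
YYYYY
After op 2 fill(0,1,G) [42 cells changed]:
GGGGG
GGGGG
GGGGG
GGGGG
GGGGG
GGGGG
GGGGG
GGGGG
GGGGG

Answer: GGGGG
GGGGG
GGGGG
GGGGG
GGGGG
GGGGG
GGGGG
GGGGG
GGGGG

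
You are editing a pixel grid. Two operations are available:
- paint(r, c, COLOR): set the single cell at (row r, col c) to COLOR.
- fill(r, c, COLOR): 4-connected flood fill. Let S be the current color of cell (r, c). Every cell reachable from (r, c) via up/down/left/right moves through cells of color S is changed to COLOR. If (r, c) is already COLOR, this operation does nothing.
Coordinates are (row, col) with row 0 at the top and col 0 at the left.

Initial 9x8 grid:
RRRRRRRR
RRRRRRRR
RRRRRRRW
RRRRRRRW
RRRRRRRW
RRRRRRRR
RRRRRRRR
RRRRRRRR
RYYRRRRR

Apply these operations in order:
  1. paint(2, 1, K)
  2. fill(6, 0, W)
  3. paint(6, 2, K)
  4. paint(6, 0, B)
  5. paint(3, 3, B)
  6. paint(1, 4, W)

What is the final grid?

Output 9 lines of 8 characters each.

After op 1 paint(2,1,K):
RRRRRRRR
RRRRRRRR
RKRRRRRW
RRRRRRRW
RRRRRRRW
RRRRRRRR
RRRRRRRR
RRRRRRRR
RYYRRRRR
After op 2 fill(6,0,W) [66 cells changed]:
WWWWWWWW
WWWWWWWW
WKWWWWWW
WWWWWWWW
WWWWWWWW
WWWWWWWW
WWWWWWWW
WWWWWWWW
WYYWWWWW
After op 3 paint(6,2,K):
WWWWWWWW
WWWWWWWW
WKWWWWWW
WWWWWWWW
WWWWWWWW
WWWWWWWW
WWKWWWWW
WWWWWWWW
WYYWWWWW
After op 4 paint(6,0,B):
WWWWWWWW
WWWWWWWW
WKWWWWWW
WWWWWWWW
WWWWWWWW
WWWWWWWW
BWKWWWWW
WWWWWWWW
WYYWWWWW
After op 5 paint(3,3,B):
WWWWWWWW
WWWWWWWW
WKWWWWWW
WWWBWWWW
WWWWWWWW
WWWWWWWW
BWKWWWWW
WWWWWWWW
WYYWWWWW
After op 6 paint(1,4,W):
WWWWWWWW
WWWWWWWW
WKWWWWWW
WWWBWWWW
WWWWWWWW
WWWWWWWW
BWKWWWWW
WWWWWWWW
WYYWWWWW

Answer: WWWWWWWW
WWWWWWWW
WKWWWWWW
WWWBWWWW
WWWWWWWW
WWWWWWWW
BWKWWWWW
WWWWWWWW
WYYWWWWW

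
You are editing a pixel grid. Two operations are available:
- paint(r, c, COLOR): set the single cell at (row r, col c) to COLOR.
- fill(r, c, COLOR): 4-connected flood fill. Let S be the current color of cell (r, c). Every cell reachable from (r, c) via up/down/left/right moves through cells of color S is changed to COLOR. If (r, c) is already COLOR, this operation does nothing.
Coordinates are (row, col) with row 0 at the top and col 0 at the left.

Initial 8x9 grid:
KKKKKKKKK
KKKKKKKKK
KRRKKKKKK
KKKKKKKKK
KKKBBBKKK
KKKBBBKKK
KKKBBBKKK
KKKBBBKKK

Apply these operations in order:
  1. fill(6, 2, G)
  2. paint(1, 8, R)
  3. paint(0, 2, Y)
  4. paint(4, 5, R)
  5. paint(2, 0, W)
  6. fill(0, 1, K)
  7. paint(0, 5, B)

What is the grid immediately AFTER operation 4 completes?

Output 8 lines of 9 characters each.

Answer: GGYGGGGGG
GGGGGGGGR
GRRGGGGGG
GGGGGGGGG
GGGBBRGGG
GGGBBBGGG
GGGBBBGGG
GGGBBBGGG

Derivation:
After op 1 fill(6,2,G) [58 cells changed]:
GGGGGGGGG
GGGGGGGGG
GRRGGGGGG
GGGGGGGGG
GGGBBBGGG
GGGBBBGGG
GGGBBBGGG
GGGBBBGGG
After op 2 paint(1,8,R):
GGGGGGGGG
GGGGGGGGR
GRRGGGGGG
GGGGGGGGG
GGGBBBGGG
GGGBBBGGG
GGGBBBGGG
GGGBBBGGG
After op 3 paint(0,2,Y):
GGYGGGGGG
GGGGGGGGR
GRRGGGGGG
GGGGGGGGG
GGGBBBGGG
GGGBBBGGG
GGGBBBGGG
GGGBBBGGG
After op 4 paint(4,5,R):
GGYGGGGGG
GGGGGGGGR
GRRGGGGGG
GGGGGGGGG
GGGBBRGGG
GGGBBBGGG
GGGBBBGGG
GGGBBBGGG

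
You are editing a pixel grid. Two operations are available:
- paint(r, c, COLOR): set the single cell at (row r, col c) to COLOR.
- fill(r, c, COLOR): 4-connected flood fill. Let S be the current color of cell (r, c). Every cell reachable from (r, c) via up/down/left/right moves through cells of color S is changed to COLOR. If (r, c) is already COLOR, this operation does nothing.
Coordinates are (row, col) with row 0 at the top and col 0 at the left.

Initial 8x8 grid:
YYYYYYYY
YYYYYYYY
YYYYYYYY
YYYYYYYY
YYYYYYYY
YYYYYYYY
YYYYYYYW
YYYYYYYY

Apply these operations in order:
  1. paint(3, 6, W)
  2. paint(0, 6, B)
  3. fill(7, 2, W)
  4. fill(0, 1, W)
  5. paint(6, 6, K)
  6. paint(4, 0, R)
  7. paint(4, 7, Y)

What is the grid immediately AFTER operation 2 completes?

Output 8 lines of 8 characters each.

After op 1 paint(3,6,W):
YYYYYYYY
YYYYYYYY
YYYYYYYY
YYYYYYWY
YYYYYYYY
YYYYYYYY
YYYYYYYW
YYYYYYYY
After op 2 paint(0,6,B):
YYYYYYBY
YYYYYYYY
YYYYYYYY
YYYYYYWY
YYYYYYYY
YYYYYYYY
YYYYYYYW
YYYYYYYY

Answer: YYYYYYBY
YYYYYYYY
YYYYYYYY
YYYYYYWY
YYYYYYYY
YYYYYYYY
YYYYYYYW
YYYYYYYY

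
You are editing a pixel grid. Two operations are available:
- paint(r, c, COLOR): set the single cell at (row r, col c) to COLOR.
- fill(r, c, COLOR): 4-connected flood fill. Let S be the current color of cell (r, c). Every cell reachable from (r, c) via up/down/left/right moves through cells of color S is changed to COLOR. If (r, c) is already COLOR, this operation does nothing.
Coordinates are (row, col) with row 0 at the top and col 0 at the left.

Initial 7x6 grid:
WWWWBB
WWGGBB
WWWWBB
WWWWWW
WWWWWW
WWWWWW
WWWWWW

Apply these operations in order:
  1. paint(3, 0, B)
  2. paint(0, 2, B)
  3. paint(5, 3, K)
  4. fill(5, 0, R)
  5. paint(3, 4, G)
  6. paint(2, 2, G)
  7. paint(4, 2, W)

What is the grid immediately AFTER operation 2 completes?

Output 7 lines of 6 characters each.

After op 1 paint(3,0,B):
WWWWBB
WWGGBB
WWWWBB
BWWWWW
WWWWWW
WWWWWW
WWWWWW
After op 2 paint(0,2,B):
WWBWBB
WWGGBB
WWWWBB
BWWWWW
WWWWWW
WWWWWW
WWWWWW

Answer: WWBWBB
WWGGBB
WWWWBB
BWWWWW
WWWWWW
WWWWWW
WWWWWW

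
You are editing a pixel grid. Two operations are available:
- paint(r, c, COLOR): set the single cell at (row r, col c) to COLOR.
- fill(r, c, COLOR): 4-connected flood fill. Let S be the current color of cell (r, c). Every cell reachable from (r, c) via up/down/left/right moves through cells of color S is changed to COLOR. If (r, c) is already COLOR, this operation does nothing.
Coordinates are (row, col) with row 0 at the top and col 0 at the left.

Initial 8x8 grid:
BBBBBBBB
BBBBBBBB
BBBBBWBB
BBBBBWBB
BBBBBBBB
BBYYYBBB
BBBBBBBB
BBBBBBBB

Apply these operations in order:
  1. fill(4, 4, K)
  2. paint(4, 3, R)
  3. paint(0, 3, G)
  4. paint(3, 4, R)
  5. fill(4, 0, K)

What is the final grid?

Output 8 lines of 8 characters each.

After op 1 fill(4,4,K) [59 cells changed]:
KKKKKKKK
KKKKKKKK
KKKKKWKK
KKKKKWKK
KKKKKKKK
KKYYYKKK
KKKKKKKK
KKKKKKKK
After op 2 paint(4,3,R):
KKKKKKKK
KKKKKKKK
KKKKKWKK
KKKKKWKK
KKKRKKKK
KKYYYKKK
KKKKKKKK
KKKKKKKK
After op 3 paint(0,3,G):
KKKGKKKK
KKKKKKKK
KKKKKWKK
KKKKKWKK
KKKRKKKK
KKYYYKKK
KKKKKKKK
KKKKKKKK
After op 4 paint(3,4,R):
KKKGKKKK
KKKKKKKK
KKKKKWKK
KKKKRWKK
KKKRKKKK
KKYYYKKK
KKKKKKKK
KKKKKKKK
After op 5 fill(4,0,K) [0 cells changed]:
KKKGKKKK
KKKKKKKK
KKKKKWKK
KKKKRWKK
KKKRKKKK
KKYYYKKK
KKKKKKKK
KKKKKKKK

Answer: KKKGKKKK
KKKKKKKK
KKKKKWKK
KKKKRWKK
KKKRKKKK
KKYYYKKK
KKKKKKKK
KKKKKKKK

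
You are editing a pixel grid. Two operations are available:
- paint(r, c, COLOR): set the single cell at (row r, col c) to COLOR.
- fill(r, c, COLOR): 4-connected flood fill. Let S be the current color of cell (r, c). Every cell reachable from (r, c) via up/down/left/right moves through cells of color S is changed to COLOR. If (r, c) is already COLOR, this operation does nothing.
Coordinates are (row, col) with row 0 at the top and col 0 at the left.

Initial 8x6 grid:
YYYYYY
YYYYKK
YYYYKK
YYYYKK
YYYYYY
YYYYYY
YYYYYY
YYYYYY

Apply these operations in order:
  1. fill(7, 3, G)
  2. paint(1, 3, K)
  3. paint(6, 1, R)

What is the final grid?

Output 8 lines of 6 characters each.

After op 1 fill(7,3,G) [42 cells changed]:
GGGGGG
GGGGKK
GGGGKK
GGGGKK
GGGGGG
GGGGGG
GGGGGG
GGGGGG
After op 2 paint(1,3,K):
GGGGGG
GGGKKK
GGGGKK
GGGGKK
GGGGGG
GGGGGG
GGGGGG
GGGGGG
After op 3 paint(6,1,R):
GGGGGG
GGGKKK
GGGGKK
GGGGKK
GGGGGG
GGGGGG
GRGGGG
GGGGGG

Answer: GGGGGG
GGGKKK
GGGGKK
GGGGKK
GGGGGG
GGGGGG
GRGGGG
GGGGGG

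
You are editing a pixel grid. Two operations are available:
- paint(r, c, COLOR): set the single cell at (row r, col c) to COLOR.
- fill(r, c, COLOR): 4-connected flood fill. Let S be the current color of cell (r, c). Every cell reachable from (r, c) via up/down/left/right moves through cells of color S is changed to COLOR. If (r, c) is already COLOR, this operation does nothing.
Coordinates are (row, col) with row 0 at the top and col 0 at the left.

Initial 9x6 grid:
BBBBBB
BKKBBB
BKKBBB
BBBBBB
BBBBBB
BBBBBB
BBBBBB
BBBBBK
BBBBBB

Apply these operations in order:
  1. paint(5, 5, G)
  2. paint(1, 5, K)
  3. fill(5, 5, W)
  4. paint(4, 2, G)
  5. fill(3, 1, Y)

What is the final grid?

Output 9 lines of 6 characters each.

Answer: YYYYYY
YKKYYK
YKKYYY
YYYYYY
YYGYYY
YYYYYW
YYYYYY
YYYYYK
YYYYYY

Derivation:
After op 1 paint(5,5,G):
BBBBBB
BKKBBB
BKKBBB
BBBBBB
BBBBBB
BBBBBG
BBBBBB
BBBBBK
BBBBBB
After op 2 paint(1,5,K):
BBBBBB
BKKBBK
BKKBBB
BBBBBB
BBBBBB
BBBBBG
BBBBBB
BBBBBK
BBBBBB
After op 3 fill(5,5,W) [1 cells changed]:
BBBBBB
BKKBBK
BKKBBB
BBBBBB
BBBBBB
BBBBBW
BBBBBB
BBBBBK
BBBBBB
After op 4 paint(4,2,G):
BBBBBB
BKKBBK
BKKBBB
BBBBBB
BBGBBB
BBBBBW
BBBBBB
BBBBBK
BBBBBB
After op 5 fill(3,1,Y) [46 cells changed]:
YYYYYY
YKKYYK
YKKYYY
YYYYYY
YYGYYY
YYYYYW
YYYYYY
YYYYYK
YYYYYY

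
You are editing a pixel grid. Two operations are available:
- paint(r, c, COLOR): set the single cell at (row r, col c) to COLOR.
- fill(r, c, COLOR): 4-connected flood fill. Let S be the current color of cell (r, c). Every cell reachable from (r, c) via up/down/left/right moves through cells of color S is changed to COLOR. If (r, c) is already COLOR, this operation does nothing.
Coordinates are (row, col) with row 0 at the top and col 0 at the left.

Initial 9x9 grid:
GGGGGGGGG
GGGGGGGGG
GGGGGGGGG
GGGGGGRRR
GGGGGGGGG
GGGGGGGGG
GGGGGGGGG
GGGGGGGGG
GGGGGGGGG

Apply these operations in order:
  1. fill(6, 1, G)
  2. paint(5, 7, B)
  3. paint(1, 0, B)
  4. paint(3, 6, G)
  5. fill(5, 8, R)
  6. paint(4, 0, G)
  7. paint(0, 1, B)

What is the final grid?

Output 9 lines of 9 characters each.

After op 1 fill(6,1,G) [0 cells changed]:
GGGGGGGGG
GGGGGGGGG
GGGGGGGGG
GGGGGGRRR
GGGGGGGGG
GGGGGGGGG
GGGGGGGGG
GGGGGGGGG
GGGGGGGGG
After op 2 paint(5,7,B):
GGGGGGGGG
GGGGGGGGG
GGGGGGGGG
GGGGGGRRR
GGGGGGGGG
GGGGGGGBG
GGGGGGGGG
GGGGGGGGG
GGGGGGGGG
After op 3 paint(1,0,B):
GGGGGGGGG
BGGGGGGGG
GGGGGGGGG
GGGGGGRRR
GGGGGGGGG
GGGGGGGBG
GGGGGGGGG
GGGGGGGGG
GGGGGGGGG
After op 4 paint(3,6,G):
GGGGGGGGG
BGGGGGGGG
GGGGGGGGG
GGGGGGGRR
GGGGGGGGG
GGGGGGGBG
GGGGGGGGG
GGGGGGGGG
GGGGGGGGG
After op 5 fill(5,8,R) [77 cells changed]:
RRRRRRRRR
BRRRRRRRR
RRRRRRRRR
RRRRRRRRR
RRRRRRRRR
RRRRRRRBR
RRRRRRRRR
RRRRRRRRR
RRRRRRRRR
After op 6 paint(4,0,G):
RRRRRRRRR
BRRRRRRRR
RRRRRRRRR
RRRRRRRRR
GRRRRRRRR
RRRRRRRBR
RRRRRRRRR
RRRRRRRRR
RRRRRRRRR
After op 7 paint(0,1,B):
RBRRRRRRR
BRRRRRRRR
RRRRRRRRR
RRRRRRRRR
GRRRRRRRR
RRRRRRRBR
RRRRRRRRR
RRRRRRRRR
RRRRRRRRR

Answer: RBRRRRRRR
BRRRRRRRR
RRRRRRRRR
RRRRRRRRR
GRRRRRRRR
RRRRRRRBR
RRRRRRRRR
RRRRRRRRR
RRRRRRRRR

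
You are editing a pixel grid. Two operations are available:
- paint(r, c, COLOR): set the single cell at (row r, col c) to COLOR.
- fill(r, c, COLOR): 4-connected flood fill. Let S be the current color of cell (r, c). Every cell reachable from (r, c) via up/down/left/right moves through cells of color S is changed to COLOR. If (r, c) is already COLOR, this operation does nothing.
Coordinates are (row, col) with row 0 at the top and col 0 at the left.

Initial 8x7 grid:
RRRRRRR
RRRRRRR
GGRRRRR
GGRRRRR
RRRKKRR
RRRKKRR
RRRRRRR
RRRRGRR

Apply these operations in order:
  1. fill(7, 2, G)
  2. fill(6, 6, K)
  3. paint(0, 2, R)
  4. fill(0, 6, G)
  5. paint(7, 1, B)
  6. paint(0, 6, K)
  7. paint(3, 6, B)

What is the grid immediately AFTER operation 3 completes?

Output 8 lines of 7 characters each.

Answer: KKRKKKK
KKKKKKK
KKKKKKK
KKKKKKK
KKKKKKK
KKKKKKK
KKKKKKK
KKKKKKK

Derivation:
After op 1 fill(7,2,G) [47 cells changed]:
GGGGGGG
GGGGGGG
GGGGGGG
GGGGGGG
GGGKKGG
GGGKKGG
GGGGGGG
GGGGGGG
After op 2 fill(6,6,K) [52 cells changed]:
KKKKKKK
KKKKKKK
KKKKKKK
KKKKKKK
KKKKKKK
KKKKKKK
KKKKKKK
KKKKKKK
After op 3 paint(0,2,R):
KKRKKKK
KKKKKKK
KKKKKKK
KKKKKKK
KKKKKKK
KKKKKKK
KKKKKKK
KKKKKKK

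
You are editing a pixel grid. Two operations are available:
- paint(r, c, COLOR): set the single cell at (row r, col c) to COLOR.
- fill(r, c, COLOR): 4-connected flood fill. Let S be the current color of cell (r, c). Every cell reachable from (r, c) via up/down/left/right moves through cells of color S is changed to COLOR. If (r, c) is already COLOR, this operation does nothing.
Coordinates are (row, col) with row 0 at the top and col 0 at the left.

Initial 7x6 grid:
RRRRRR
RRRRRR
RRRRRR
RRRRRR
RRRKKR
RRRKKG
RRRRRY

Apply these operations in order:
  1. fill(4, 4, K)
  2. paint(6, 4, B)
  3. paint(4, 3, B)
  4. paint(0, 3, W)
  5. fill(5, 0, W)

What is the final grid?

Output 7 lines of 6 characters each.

Answer: WWWWWW
WWWWWW
WWWWWW
WWWWWW
WWWBKW
WWWKKG
WWWWBY

Derivation:
After op 1 fill(4,4,K) [0 cells changed]:
RRRRRR
RRRRRR
RRRRRR
RRRRRR
RRRKKR
RRRKKG
RRRRRY
After op 2 paint(6,4,B):
RRRRRR
RRRRRR
RRRRRR
RRRRRR
RRRKKR
RRRKKG
RRRRBY
After op 3 paint(4,3,B):
RRRRRR
RRRRRR
RRRRRR
RRRRRR
RRRBKR
RRRKKG
RRRRBY
After op 4 paint(0,3,W):
RRRWRR
RRRRRR
RRRRRR
RRRRRR
RRRBKR
RRRKKG
RRRRBY
After op 5 fill(5,0,W) [34 cells changed]:
WWWWWW
WWWWWW
WWWWWW
WWWWWW
WWWBKW
WWWKKG
WWWWBY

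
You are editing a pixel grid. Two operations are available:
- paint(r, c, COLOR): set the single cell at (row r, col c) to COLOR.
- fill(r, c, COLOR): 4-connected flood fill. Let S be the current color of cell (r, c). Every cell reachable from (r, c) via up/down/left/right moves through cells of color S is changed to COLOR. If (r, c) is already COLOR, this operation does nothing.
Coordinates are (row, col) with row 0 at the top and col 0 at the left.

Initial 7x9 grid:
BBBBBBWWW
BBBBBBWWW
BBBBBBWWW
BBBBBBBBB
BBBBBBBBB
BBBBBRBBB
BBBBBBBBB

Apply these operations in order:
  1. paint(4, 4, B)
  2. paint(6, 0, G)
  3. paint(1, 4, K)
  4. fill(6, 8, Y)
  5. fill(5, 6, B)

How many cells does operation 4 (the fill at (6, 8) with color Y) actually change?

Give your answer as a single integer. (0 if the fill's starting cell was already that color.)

Answer: 51

Derivation:
After op 1 paint(4,4,B):
BBBBBBWWW
BBBBBBWWW
BBBBBBWWW
BBBBBBBBB
BBBBBBBBB
BBBBBRBBB
BBBBBBBBB
After op 2 paint(6,0,G):
BBBBBBWWW
BBBBBBWWW
BBBBBBWWW
BBBBBBBBB
BBBBBBBBB
BBBBBRBBB
GBBBBBBBB
After op 3 paint(1,4,K):
BBBBBBWWW
BBBBKBWWW
BBBBBBWWW
BBBBBBBBB
BBBBBBBBB
BBBBBRBBB
GBBBBBBBB
After op 4 fill(6,8,Y) [51 cells changed]:
YYYYYYWWW
YYYYKYWWW
YYYYYYWWW
YYYYYYYYY
YYYYYYYYY
YYYYYRYYY
GYYYYYYYY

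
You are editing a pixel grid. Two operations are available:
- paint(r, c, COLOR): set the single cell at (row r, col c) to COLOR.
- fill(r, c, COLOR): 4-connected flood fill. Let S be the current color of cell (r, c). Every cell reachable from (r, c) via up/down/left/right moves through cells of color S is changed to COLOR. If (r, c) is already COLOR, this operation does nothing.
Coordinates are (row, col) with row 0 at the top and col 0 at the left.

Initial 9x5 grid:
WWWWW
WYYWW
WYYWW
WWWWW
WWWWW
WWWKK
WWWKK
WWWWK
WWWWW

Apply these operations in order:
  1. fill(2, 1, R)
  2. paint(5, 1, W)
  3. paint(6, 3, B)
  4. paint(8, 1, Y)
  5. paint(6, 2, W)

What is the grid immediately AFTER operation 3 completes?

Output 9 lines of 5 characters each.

Answer: WWWWW
WRRWW
WRRWW
WWWWW
WWWWW
WWWKK
WWWBK
WWWWK
WWWWW

Derivation:
After op 1 fill(2,1,R) [4 cells changed]:
WWWWW
WRRWW
WRRWW
WWWWW
WWWWW
WWWKK
WWWKK
WWWWK
WWWWW
After op 2 paint(5,1,W):
WWWWW
WRRWW
WRRWW
WWWWW
WWWWW
WWWKK
WWWKK
WWWWK
WWWWW
After op 3 paint(6,3,B):
WWWWW
WRRWW
WRRWW
WWWWW
WWWWW
WWWKK
WWWBK
WWWWK
WWWWW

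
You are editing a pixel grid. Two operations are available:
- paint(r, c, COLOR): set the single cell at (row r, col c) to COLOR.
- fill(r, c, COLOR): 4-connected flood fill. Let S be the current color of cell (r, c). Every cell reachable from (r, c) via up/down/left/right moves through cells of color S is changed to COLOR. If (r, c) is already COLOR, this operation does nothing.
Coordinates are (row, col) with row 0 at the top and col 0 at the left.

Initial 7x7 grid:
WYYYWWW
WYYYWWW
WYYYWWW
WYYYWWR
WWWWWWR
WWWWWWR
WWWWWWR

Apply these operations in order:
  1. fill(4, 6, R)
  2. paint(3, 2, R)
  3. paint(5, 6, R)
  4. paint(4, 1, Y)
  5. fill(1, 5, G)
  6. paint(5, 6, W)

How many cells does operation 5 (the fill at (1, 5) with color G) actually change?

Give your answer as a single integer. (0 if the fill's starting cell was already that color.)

After op 1 fill(4,6,R) [0 cells changed]:
WYYYWWW
WYYYWWW
WYYYWWW
WYYYWWR
WWWWWWR
WWWWWWR
WWWWWWR
After op 2 paint(3,2,R):
WYYYWWW
WYYYWWW
WYYYWWW
WYRYWWR
WWWWWWR
WWWWWWR
WWWWWWR
After op 3 paint(5,6,R):
WYYYWWW
WYYYWWW
WYYYWWW
WYRYWWR
WWWWWWR
WWWWWWR
WWWWWWR
After op 4 paint(4,1,Y):
WYYYWWW
WYYYWWW
WYYYWWW
WYRYWWR
WYWWWWR
WWWWWWR
WWWWWWR
After op 5 fill(1,5,G) [32 cells changed]:
GYYYGGG
GYYYGGG
GYYYGGG
GYRYGGR
GYGGGGR
GGGGGGR
GGGGGGR

Answer: 32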